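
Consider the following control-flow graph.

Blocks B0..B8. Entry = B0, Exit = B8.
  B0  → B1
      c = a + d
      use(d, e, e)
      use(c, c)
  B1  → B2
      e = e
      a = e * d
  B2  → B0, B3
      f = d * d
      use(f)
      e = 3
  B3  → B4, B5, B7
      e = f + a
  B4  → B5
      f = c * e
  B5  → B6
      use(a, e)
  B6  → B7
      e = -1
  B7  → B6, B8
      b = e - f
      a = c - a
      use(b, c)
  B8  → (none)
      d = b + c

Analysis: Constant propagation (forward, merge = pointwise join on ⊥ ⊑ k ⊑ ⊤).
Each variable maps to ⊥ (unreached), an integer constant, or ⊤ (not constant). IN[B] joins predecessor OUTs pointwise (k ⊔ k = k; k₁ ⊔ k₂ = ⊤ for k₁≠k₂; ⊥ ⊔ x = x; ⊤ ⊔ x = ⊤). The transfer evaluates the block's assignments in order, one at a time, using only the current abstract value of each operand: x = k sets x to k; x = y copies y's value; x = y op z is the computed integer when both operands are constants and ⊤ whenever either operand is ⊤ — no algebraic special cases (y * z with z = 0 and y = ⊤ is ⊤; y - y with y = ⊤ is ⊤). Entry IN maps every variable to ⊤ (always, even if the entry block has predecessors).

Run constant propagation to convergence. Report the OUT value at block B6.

Answer: {a: ⊤, b: ⊤, c: ⊤, d: ⊤, e: -1, f: ⊤}

Trace:
Converged values:
  B0:   IN=(all ⊤)   OUT=(all ⊤)
  B1:   IN=(all ⊤)   OUT=(all ⊤)
  B2:   IN=(all ⊤)   OUT={e:3; rest ⊤}
  B3:   IN={e:3; rest ⊤}   OUT=(all ⊤)
  B4:   IN=(all ⊤)   OUT=(all ⊤)
  B5:   IN=(all ⊤)   OUT=(all ⊤)
  B6:   IN=(all ⊤)   OUT={e:-1; rest ⊤}
  B7:   IN=(all ⊤)   OUT=(all ⊤)
  B8:   IN=(all ⊤)   OUT=(all ⊤)

Merge at B6: IN[B6] = OUT[B5] ⊔ OUT[B7] = {a: ⊤, b: ⊤, c: ⊤, d: ⊤, e: ⊤, f: ⊤}
Applying B6's transfer function to that IN value gives OUT[B6] (row B6 above).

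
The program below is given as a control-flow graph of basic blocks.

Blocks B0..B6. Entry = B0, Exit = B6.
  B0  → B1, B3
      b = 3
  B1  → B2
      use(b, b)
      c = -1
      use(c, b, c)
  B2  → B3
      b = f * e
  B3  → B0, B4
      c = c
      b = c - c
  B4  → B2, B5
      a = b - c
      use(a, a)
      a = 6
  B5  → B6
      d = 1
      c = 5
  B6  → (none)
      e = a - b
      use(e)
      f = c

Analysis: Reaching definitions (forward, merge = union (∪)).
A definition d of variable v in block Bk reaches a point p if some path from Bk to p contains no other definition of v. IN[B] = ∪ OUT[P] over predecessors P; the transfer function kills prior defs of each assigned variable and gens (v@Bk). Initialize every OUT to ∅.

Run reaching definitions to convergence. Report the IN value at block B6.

Answer: {a@B4, b@B3, c@B5, d@B5}

Working:
Per-block solution:
  B0:  IN={a@B4, b@B3, c@B3}  OUT={a@B4, b@B0, c@B3}
  B1:  IN={a@B4, b@B0, c@B3}  OUT={a@B4, b@B0, c@B1}
  B2:  IN={a@B4, b@B0, b@B3, c@B1, c@B3}  OUT={a@B4, b@B2, c@B1, c@B3}
  B3:  IN={a@B4, b@B0, b@B2, c@B1, c@B3}  OUT={a@B4, b@B3, c@B3}
  B4:  IN={a@B4, b@B3, c@B3}  OUT={a@B4, b@B3, c@B3}
  B5:  IN={a@B4, b@B3, c@B3}  OUT={a@B4, b@B3, c@B5, d@B5}
  B6:  IN={a@B4, b@B3, c@B5, d@B5}  OUT={a@B4, b@B3, c@B5, d@B5, e@B6, f@B6}

Merge at B6: IN[B6] = OUT[B5] = {a@B4, b@B3, c@B5, d@B5}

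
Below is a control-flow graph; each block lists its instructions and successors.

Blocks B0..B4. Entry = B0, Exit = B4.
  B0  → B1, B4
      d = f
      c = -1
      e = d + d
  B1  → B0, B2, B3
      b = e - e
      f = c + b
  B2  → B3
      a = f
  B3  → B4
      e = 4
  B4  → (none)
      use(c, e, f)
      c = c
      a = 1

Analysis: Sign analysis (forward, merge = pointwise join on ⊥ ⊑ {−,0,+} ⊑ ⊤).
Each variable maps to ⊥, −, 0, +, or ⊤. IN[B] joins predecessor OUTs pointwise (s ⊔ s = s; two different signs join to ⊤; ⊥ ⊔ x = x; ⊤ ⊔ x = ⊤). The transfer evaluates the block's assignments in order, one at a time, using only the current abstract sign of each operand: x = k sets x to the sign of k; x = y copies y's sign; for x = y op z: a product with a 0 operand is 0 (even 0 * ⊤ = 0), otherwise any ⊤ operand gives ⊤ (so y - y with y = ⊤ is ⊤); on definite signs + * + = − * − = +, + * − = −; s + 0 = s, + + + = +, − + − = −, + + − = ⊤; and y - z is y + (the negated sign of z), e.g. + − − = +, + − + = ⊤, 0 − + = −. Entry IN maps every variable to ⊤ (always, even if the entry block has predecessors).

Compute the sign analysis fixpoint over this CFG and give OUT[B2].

Answer: {a: ⊤, b: ⊤, c: -, d: ⊤, e: ⊤, f: ⊤}

Working:
Per-block solution:
  B0:   IN=(all ⊤)   OUT={c:-; rest ⊤}
  B1:   IN={c:-; rest ⊤}   OUT={c:-; rest ⊤}
  B2:   IN={c:-; rest ⊤}   OUT={c:-; rest ⊤}
  B3:   IN={c:-; rest ⊤}   OUT={c:-, e:+; rest ⊤}
  B4:   IN={c:-; rest ⊤}   OUT={a:+, c:-; rest ⊤}

Merge at B2: IN[B2] = OUT[B1] = {a: ⊤, b: ⊤, c: -, d: ⊤, e: ⊤, f: ⊤}
Applying B2's transfer function to that IN value gives OUT[B2] (row B2 above).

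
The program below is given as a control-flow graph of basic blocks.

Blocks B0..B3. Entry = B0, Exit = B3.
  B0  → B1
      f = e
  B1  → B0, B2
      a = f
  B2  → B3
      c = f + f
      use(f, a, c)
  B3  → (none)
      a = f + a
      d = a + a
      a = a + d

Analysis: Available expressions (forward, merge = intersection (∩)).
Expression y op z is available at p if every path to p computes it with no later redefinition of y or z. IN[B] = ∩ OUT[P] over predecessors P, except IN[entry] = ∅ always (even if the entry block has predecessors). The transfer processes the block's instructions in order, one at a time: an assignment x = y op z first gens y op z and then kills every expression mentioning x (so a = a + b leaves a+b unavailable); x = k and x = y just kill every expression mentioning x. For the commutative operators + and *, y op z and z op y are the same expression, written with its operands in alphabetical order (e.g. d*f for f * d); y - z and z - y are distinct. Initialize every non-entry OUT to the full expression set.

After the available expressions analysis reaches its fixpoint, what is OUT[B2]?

Converged values:
  B0: | IN={} | OUT={}
  B1: | IN={} | OUT={}
  B2: | IN={} | OUT={f+f}
  B3: | IN={f+f} | OUT={f+f}

Merge at B2: IN[B2] = OUT[B1] = {}
Applying B2's transfer function to that IN value gives OUT[B2] (row B2 above).

Answer: {f+f}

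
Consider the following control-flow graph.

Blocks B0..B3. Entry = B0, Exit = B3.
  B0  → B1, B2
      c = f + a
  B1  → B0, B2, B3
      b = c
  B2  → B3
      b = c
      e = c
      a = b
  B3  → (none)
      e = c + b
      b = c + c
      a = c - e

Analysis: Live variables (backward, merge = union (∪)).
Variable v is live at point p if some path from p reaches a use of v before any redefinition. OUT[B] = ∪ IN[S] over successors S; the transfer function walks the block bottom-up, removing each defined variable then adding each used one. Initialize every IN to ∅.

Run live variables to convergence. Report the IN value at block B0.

Answer: {a, f}

Derivation:
Per-block solution:
  B0: | IN={a, f} | OUT={a, c, f}
  B1: | IN={a, c, f} | OUT={a, b, c, f}
  B2: | IN={c} | OUT={b, c}
  B3: | IN={b, c} | OUT={}

Merge at B0: OUT[B0] = IN[B1] ⊔ IN[B2] = {a, c, f}
Applying B0's transfer function to that OUT value gives IN[B0] (row B0 above).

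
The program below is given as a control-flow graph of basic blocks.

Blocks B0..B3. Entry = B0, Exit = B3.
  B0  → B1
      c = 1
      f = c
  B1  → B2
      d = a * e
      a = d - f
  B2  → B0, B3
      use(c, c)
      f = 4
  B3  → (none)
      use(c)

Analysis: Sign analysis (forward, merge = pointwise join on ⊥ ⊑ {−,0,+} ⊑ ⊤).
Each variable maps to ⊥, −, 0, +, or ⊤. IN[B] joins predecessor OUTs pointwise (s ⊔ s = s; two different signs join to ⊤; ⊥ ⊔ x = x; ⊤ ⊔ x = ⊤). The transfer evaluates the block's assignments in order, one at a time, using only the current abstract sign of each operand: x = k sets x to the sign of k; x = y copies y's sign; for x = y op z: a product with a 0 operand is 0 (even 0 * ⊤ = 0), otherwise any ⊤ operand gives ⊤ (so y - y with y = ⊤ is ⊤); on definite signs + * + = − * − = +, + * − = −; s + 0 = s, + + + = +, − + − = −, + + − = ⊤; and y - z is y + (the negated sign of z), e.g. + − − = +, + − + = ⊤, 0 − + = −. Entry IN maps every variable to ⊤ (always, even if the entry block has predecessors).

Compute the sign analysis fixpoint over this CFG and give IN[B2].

Per-block solution:
  B0: | IN=(all ⊤) | OUT={c:+, f:+; rest ⊤}
  B1: | IN={c:+, f:+; rest ⊤} | OUT={c:+, f:+; rest ⊤}
  B2: | IN={c:+, f:+; rest ⊤} | OUT={c:+, f:+; rest ⊤}
  B3: | IN={c:+, f:+; rest ⊤} | OUT={c:+, f:+; rest ⊤}

Merge at B2: IN[B2] = OUT[B1] = {a: ⊤, b: ⊤, c: +, d: ⊤, e: ⊤, f: +}

Answer: {a: ⊤, b: ⊤, c: +, d: ⊤, e: ⊤, f: +}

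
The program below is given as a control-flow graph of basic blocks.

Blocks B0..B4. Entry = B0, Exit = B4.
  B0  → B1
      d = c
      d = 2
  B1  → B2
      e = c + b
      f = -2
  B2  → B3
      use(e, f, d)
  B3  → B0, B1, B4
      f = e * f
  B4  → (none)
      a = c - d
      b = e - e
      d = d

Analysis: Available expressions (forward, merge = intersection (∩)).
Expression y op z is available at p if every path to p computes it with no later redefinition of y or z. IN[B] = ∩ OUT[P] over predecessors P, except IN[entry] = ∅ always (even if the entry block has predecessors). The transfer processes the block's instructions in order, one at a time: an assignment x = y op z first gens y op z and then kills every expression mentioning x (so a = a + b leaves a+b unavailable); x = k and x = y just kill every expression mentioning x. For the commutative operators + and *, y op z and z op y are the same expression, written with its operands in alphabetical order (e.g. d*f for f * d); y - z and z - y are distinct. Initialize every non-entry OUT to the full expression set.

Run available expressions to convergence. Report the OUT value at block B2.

Answer: {b+c}

Working:
Fixpoint table:
  B0: | IN={} | OUT={}
  B1: | IN={} | OUT={b+c}
  B2: | IN={b+c} | OUT={b+c}
  B3: | IN={b+c} | OUT={b+c}
  B4: | IN={b+c} | OUT={e-e}

Merge at B2: IN[B2] = OUT[B1] = {b+c}
Applying B2's transfer function to that IN value gives OUT[B2] (row B2 above).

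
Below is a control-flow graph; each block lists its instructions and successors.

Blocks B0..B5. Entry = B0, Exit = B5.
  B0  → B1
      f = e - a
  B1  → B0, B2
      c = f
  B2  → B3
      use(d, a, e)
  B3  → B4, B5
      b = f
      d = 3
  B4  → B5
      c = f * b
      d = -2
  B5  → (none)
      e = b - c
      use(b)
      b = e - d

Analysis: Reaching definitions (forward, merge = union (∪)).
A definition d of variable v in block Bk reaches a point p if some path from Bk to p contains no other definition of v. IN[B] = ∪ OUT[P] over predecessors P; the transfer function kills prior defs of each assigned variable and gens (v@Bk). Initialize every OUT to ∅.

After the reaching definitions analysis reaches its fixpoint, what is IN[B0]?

Fixpoint table:
  B0:   IN={c@B1, f@B0}   OUT={c@B1, f@B0}
  B1:   IN={c@B1, f@B0}   OUT={c@B1, f@B0}
  B2:   IN={c@B1, f@B0}   OUT={c@B1, f@B0}
  B3:   IN={c@B1, f@B0}   OUT={b@B3, c@B1, d@B3, f@B0}
  B4:   IN={b@B3, c@B1, d@B3, f@B0}   OUT={b@B3, c@B4, d@B4, f@B0}
  B5:   IN={b@B3, c@B1, c@B4, d@B3, d@B4, f@B0}   OUT={b@B5, c@B1, c@B4, d@B3, d@B4, e@B5, f@B0}

Merge at B0 (entry node, so the boundary value {} is joined with the incoming edge(s)): IN[B0] = {} ⊔ OUT[B1] = {c@B1, f@B0}

Answer: {c@B1, f@B0}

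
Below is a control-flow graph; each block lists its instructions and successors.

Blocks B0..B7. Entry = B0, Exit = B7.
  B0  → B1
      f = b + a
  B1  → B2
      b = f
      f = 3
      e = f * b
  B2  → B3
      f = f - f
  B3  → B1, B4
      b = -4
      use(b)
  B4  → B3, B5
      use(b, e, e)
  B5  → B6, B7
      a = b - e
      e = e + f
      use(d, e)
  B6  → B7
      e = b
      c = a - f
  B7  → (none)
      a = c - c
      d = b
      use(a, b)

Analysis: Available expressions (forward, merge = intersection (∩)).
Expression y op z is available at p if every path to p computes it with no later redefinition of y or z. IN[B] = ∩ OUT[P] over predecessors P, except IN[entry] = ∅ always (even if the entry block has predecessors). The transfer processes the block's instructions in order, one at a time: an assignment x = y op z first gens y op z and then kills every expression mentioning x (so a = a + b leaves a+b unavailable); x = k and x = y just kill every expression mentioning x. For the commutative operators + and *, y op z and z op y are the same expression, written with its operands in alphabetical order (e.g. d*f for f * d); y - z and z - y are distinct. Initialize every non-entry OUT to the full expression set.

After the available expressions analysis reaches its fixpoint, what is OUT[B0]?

Answer: {a+b}

Derivation:
Converged values:
  B0:  IN={}  OUT={a+b}
  B1:  IN={}  OUT={b*f}
  B2:  IN={b*f}  OUT={}
  B3:  IN={}  OUT={}
  B4:  IN={}  OUT={}
  B5:  IN={}  OUT={}
  B6:  IN={}  OUT={a-f}
  B7:  IN={}  OUT={c-c}

B0 is the boundary node: IN[B0] = {}
Applying B0's transfer function to that IN value gives OUT[B0] (row B0 above).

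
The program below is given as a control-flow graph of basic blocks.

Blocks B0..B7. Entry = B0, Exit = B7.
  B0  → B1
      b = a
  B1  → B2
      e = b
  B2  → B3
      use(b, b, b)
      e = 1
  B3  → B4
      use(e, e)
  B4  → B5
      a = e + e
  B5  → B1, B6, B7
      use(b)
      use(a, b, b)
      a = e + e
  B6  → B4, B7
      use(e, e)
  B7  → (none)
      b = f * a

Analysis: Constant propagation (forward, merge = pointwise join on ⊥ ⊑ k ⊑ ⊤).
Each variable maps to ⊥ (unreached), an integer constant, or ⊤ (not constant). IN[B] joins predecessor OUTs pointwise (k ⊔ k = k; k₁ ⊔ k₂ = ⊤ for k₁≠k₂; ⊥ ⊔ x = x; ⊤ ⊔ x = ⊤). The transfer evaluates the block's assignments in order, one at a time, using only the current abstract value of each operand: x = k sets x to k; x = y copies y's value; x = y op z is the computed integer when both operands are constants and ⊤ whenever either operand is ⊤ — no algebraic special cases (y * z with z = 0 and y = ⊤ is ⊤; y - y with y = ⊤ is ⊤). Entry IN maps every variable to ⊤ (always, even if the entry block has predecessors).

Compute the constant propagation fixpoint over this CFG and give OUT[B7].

Answer: {a: 2, b: ⊤, c: ⊤, d: ⊤, e: 1, f: ⊤}

Working:
Fixpoint table:
  B0: | IN=(all ⊤) | OUT=(all ⊤)
  B1: | IN=(all ⊤) | OUT=(all ⊤)
  B2: | IN=(all ⊤) | OUT={e:1; rest ⊤}
  B3: | IN={e:1; rest ⊤} | OUT={e:1; rest ⊤}
  B4: | IN={e:1; rest ⊤} | OUT={a:2, e:1; rest ⊤}
  B5: | IN={a:2, e:1; rest ⊤} | OUT={a:2, e:1; rest ⊤}
  B6: | IN={a:2, e:1; rest ⊤} | OUT={a:2, e:1; rest ⊤}
  B7: | IN={a:2, e:1; rest ⊤} | OUT={a:2, e:1; rest ⊤}

Merge at B7: IN[B7] = OUT[B5] ⊔ OUT[B6] = {a: 2, b: ⊤, c: ⊤, d: ⊤, e: 1, f: ⊤}
Applying B7's transfer function to that IN value gives OUT[B7] (row B7 above).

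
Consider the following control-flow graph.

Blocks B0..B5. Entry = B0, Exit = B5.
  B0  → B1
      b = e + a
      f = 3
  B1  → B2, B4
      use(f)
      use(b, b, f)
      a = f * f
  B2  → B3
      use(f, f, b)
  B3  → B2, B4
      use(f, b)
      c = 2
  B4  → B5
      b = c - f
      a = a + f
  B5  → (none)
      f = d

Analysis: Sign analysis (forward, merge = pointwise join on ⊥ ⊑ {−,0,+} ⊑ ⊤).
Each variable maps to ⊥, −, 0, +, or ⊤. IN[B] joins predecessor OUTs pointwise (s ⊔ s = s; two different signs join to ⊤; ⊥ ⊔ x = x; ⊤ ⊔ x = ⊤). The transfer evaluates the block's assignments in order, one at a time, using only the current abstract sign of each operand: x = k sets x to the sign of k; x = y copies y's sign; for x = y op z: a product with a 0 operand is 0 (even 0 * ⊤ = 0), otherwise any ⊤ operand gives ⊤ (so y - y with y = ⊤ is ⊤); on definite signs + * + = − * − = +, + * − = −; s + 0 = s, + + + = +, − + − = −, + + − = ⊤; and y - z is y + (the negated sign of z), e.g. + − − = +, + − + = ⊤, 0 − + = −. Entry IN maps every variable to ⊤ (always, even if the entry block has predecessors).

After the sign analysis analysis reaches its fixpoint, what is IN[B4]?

Answer: {a: +, b: ⊤, c: ⊤, d: ⊤, e: ⊤, f: +}

Derivation:
Fixpoint table:
  B0:   IN=(all ⊤)   OUT={f:+; rest ⊤}
  B1:   IN={f:+; rest ⊤}   OUT={a:+, f:+; rest ⊤}
  B2:   IN={a:+, f:+; rest ⊤}   OUT={a:+, f:+; rest ⊤}
  B3:   IN={a:+, f:+; rest ⊤}   OUT={a:+, c:+, f:+; rest ⊤}
  B4:   IN={a:+, f:+; rest ⊤}   OUT={a:+, f:+; rest ⊤}
  B5:   IN={a:+, f:+; rest ⊤}   OUT={a:+; rest ⊤}

Merge at B4: IN[B4] = OUT[B1] ⊔ OUT[B3] = {a: +, b: ⊤, c: ⊤, d: ⊤, e: ⊤, f: +}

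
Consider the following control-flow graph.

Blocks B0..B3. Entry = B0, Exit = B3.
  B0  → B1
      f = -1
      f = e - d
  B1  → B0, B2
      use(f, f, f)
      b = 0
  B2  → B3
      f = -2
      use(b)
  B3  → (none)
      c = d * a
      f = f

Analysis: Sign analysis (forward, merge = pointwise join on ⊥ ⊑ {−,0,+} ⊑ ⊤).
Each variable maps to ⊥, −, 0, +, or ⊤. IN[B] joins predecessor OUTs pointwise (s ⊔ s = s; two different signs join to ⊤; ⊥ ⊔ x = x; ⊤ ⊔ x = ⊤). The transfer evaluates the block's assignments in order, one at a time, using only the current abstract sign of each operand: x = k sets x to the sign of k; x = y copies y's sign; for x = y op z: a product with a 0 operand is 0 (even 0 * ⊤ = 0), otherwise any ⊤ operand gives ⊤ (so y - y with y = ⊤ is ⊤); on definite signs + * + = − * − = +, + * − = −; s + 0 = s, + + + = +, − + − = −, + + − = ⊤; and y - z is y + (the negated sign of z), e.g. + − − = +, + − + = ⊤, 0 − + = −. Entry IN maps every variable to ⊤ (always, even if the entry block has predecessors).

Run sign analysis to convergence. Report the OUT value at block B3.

Answer: {a: ⊤, b: 0, c: ⊤, d: ⊤, e: ⊤, f: -}

Derivation:
Converged values:
  B0:   IN=(all ⊤)   OUT=(all ⊤)
  B1:   IN=(all ⊤)   OUT={b:0; rest ⊤}
  B2:   IN={b:0; rest ⊤}   OUT={b:0, f:-; rest ⊤}
  B3:   IN={b:0, f:-; rest ⊤}   OUT={b:0, f:-; rest ⊤}

Merge at B3: IN[B3] = OUT[B2] = {a: ⊤, b: 0, c: ⊤, d: ⊤, e: ⊤, f: -}
Applying B3's transfer function to that IN value gives OUT[B3] (row B3 above).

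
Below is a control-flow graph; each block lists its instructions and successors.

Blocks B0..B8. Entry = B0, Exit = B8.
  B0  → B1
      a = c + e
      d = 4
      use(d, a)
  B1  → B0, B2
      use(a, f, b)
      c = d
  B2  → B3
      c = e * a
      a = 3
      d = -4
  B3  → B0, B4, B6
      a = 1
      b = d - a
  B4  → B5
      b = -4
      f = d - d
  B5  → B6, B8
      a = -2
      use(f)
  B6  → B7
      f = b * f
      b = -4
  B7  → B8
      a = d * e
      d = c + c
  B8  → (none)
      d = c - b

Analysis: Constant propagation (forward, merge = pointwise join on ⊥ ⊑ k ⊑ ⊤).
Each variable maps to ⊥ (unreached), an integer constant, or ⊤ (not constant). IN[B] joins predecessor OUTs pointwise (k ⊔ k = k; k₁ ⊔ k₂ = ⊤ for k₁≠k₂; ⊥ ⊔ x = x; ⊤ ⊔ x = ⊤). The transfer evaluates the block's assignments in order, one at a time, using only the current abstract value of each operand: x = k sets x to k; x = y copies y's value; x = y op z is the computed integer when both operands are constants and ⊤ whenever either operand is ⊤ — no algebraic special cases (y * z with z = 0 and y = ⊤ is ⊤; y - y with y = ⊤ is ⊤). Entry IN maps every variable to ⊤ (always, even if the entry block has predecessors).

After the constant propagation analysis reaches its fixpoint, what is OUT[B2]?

Fixpoint table:
  B0:   IN=(all ⊤)   OUT={d:4; rest ⊤}
  B1:   IN={d:4; rest ⊤}   OUT={c:4, d:4; rest ⊤}
  B2:   IN={c:4, d:4; rest ⊤}   OUT={a:3, d:-4; rest ⊤}
  B3:   IN={a:3, d:-4; rest ⊤}   OUT={a:1, b:-5, d:-4; rest ⊤}
  B4:   IN={a:1, b:-5, d:-4; rest ⊤}   OUT={a:1, b:-4, d:-4, f:0; rest ⊤}
  B5:   IN={a:1, b:-4, d:-4, f:0; rest ⊤}   OUT={a:-2, b:-4, d:-4, f:0; rest ⊤}
  B6:   IN={d:-4; rest ⊤}   OUT={b:-4, d:-4; rest ⊤}
  B7:   IN={b:-4, d:-4; rest ⊤}   OUT={b:-4; rest ⊤}
  B8:   IN={b:-4; rest ⊤}   OUT={b:-4; rest ⊤}

Merge at B2: IN[B2] = OUT[B1] = {a: ⊤, b: ⊤, c: 4, d: 4, e: ⊤, f: ⊤}
Applying B2's transfer function to that IN value gives OUT[B2] (row B2 above).

Answer: {a: 3, b: ⊤, c: ⊤, d: -4, e: ⊤, f: ⊤}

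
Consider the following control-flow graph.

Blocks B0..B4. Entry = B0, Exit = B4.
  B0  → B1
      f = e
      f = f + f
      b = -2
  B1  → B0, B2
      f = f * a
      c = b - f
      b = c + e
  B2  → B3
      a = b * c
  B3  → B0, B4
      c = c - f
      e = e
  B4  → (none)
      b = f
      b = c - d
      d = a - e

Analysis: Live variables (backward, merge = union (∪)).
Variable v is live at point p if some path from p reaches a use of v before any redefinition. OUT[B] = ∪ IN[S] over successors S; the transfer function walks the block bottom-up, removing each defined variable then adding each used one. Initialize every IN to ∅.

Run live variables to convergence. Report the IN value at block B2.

Answer: {b, c, d, e, f}

Trace:
Per-block solution:
  B0:  IN={a, d, e}  OUT={a, b, d, e, f}
  B1:  IN={a, b, d, e, f}  OUT={a, b, c, d, e, f}
  B2:  IN={b, c, d, e, f}  OUT={a, c, d, e, f}
  B3:  IN={a, c, d, e, f}  OUT={a, c, d, e, f}
  B4:  IN={a, c, d, e, f}  OUT={}

Merge at B2: OUT[B2] = IN[B3] = {a, c, d, e, f}
Applying B2's transfer function to that OUT value gives IN[B2] (row B2 above).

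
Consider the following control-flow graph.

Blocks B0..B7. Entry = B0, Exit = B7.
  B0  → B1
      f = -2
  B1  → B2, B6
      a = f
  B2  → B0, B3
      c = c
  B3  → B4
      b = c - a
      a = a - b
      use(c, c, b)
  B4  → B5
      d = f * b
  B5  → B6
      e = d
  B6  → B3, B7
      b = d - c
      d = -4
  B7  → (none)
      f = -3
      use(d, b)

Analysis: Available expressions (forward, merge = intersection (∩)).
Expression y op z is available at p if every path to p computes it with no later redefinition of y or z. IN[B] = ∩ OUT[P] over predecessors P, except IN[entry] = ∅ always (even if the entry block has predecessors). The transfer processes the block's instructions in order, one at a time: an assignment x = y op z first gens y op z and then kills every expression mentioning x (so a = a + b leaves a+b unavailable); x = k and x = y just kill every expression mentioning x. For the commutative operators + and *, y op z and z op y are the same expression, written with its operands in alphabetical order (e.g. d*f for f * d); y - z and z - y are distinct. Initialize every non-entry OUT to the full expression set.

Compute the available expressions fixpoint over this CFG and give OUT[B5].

Per-block solution:
  B0: | IN={} | OUT={}
  B1: | IN={} | OUT={}
  B2: | IN={} | OUT={}
  B3: | IN={} | OUT={}
  B4: | IN={} | OUT={b*f}
  B5: | IN={b*f} | OUT={b*f}
  B6: | IN={} | OUT={}
  B7: | IN={} | OUT={}

Merge at B5: IN[B5] = OUT[B4] = {b*f}
Applying B5's transfer function to that IN value gives OUT[B5] (row B5 above).

Answer: {b*f}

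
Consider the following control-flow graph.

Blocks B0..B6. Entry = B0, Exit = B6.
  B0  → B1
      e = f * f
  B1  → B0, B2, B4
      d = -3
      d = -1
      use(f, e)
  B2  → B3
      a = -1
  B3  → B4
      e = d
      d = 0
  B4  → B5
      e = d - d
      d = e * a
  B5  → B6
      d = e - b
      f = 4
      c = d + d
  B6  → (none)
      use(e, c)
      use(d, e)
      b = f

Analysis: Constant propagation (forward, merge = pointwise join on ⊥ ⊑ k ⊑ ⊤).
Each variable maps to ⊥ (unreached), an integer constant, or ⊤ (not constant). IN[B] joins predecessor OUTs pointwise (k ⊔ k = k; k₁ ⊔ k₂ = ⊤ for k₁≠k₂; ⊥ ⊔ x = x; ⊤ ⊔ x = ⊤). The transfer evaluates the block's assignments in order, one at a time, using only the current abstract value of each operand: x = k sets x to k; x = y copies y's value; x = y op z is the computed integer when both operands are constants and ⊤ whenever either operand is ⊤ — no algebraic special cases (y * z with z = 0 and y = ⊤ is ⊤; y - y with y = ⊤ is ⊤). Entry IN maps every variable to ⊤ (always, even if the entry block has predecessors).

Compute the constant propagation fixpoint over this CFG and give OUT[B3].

Answer: {a: -1, b: ⊤, c: ⊤, d: 0, e: -1, f: ⊤}

Trace:
Fixpoint table:
  B0:   IN=(all ⊤)   OUT=(all ⊤)
  B1:   IN=(all ⊤)   OUT={d:-1; rest ⊤}
  B2:   IN={d:-1; rest ⊤}   OUT={a:-1, d:-1; rest ⊤}
  B3:   IN={a:-1, d:-1; rest ⊤}   OUT={a:-1, d:0, e:-1; rest ⊤}
  B4:   IN=(all ⊤)   OUT=(all ⊤)
  B5:   IN=(all ⊤)   OUT={f:4; rest ⊤}
  B6:   IN={f:4; rest ⊤}   OUT={b:4, f:4; rest ⊤}

Merge at B3: IN[B3] = OUT[B2] = {a: -1, b: ⊤, c: ⊤, d: -1, e: ⊤, f: ⊤}
Applying B3's transfer function to that IN value gives OUT[B3] (row B3 above).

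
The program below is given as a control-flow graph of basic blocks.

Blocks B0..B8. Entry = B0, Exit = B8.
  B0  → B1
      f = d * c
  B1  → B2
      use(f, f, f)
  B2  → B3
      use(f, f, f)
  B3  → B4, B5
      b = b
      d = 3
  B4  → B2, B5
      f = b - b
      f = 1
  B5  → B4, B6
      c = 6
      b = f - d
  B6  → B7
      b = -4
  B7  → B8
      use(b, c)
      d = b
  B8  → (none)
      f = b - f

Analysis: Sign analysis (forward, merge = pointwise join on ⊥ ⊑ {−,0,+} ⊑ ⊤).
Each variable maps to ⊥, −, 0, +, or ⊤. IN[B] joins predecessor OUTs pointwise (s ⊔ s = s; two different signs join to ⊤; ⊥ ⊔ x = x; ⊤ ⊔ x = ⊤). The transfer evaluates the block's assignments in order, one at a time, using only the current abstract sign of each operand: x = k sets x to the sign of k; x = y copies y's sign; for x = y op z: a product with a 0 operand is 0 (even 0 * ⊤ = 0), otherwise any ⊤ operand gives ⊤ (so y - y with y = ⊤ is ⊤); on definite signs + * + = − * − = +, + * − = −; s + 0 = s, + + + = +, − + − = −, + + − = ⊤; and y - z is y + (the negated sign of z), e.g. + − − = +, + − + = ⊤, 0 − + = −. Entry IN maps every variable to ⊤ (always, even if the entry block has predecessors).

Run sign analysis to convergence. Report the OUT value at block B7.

Answer: {a: ⊤, b: -, c: +, d: -, e: ⊤, f: ⊤}

Working:
Per-block solution:
  B0: | IN=(all ⊤) | OUT=(all ⊤)
  B1: | IN=(all ⊤) | OUT=(all ⊤)
  B2: | IN=(all ⊤) | OUT=(all ⊤)
  B3: | IN=(all ⊤) | OUT={d:+; rest ⊤}
  B4: | IN={d:+; rest ⊤} | OUT={d:+, f:+; rest ⊤}
  B5: | IN={d:+; rest ⊤} | OUT={c:+, d:+; rest ⊤}
  B6: | IN={c:+, d:+; rest ⊤} | OUT={b:-, c:+, d:+; rest ⊤}
  B7: | IN={b:-, c:+, d:+; rest ⊤} | OUT={b:-, c:+, d:-; rest ⊤}
  B8: | IN={b:-, c:+, d:-; rest ⊤} | OUT={b:-, c:+, d:-; rest ⊤}

Merge at B7: IN[B7] = OUT[B6] = {a: ⊤, b: -, c: +, d: +, e: ⊤, f: ⊤}
Applying B7's transfer function to that IN value gives OUT[B7] (row B7 above).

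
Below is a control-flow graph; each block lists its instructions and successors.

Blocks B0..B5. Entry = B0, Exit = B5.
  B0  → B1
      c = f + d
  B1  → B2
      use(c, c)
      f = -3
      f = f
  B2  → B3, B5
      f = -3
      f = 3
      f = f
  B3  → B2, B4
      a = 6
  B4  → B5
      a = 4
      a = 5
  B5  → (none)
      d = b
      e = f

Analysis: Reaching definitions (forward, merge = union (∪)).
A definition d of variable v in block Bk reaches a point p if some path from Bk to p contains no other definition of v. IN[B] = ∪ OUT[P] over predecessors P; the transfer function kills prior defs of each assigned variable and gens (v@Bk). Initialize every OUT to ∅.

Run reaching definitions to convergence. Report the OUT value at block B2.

Converged values:
  B0:   IN={}   OUT={c@B0}
  B1:   IN={c@B0}   OUT={c@B0, f@B1}
  B2:   IN={a@B3, c@B0, f@B1, f@B2}   OUT={a@B3, c@B0, f@B2}
  B3:   IN={a@B3, c@B0, f@B2}   OUT={a@B3, c@B0, f@B2}
  B4:   IN={a@B3, c@B0, f@B2}   OUT={a@B4, c@B0, f@B2}
  B5:   IN={a@B3, a@B4, c@B0, f@B2}   OUT={a@B3, a@B4, c@B0, d@B5, e@B5, f@B2}

Merge at B2: IN[B2] = OUT[B1] ⊔ OUT[B3] = {a@B3, c@B0, f@B1, f@B2}
Applying B2's transfer function to that IN value gives OUT[B2] (row B2 above).

Answer: {a@B3, c@B0, f@B2}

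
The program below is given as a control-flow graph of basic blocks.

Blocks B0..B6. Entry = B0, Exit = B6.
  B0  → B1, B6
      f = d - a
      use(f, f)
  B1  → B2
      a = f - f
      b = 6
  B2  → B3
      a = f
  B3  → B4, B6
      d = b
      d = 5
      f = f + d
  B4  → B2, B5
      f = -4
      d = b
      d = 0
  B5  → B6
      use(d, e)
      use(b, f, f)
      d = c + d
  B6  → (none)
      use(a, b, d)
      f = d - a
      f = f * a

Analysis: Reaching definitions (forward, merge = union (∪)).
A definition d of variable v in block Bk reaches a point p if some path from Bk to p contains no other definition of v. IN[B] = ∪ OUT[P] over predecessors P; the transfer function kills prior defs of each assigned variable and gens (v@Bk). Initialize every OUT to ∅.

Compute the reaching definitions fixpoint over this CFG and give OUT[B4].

Answer: {a@B2, b@B1, d@B4, f@B4}

Working:
Per-block solution:
  B0:   IN={}   OUT={f@B0}
  B1:   IN={f@B0}   OUT={a@B1, b@B1, f@B0}
  B2:   IN={a@B1, a@B2, b@B1, d@B4, f@B0, f@B4}   OUT={a@B2, b@B1, d@B4, f@B0, f@B4}
  B3:   IN={a@B2, b@B1, d@B4, f@B0, f@B4}   OUT={a@B2, b@B1, d@B3, f@B3}
  B4:   IN={a@B2, b@B1, d@B3, f@B3}   OUT={a@B2, b@B1, d@B4, f@B4}
  B5:   IN={a@B2, b@B1, d@B4, f@B4}   OUT={a@B2, b@B1, d@B5, f@B4}
  B6:   IN={a@B2, b@B1, d@B3, d@B5, f@B0, f@B3, f@B4}   OUT={a@B2, b@B1, d@B3, d@B5, f@B6}

Merge at B4: IN[B4] = OUT[B3] = {a@B2, b@B1, d@B3, f@B3}
Applying B4's transfer function to that IN value gives OUT[B4] (row B4 above).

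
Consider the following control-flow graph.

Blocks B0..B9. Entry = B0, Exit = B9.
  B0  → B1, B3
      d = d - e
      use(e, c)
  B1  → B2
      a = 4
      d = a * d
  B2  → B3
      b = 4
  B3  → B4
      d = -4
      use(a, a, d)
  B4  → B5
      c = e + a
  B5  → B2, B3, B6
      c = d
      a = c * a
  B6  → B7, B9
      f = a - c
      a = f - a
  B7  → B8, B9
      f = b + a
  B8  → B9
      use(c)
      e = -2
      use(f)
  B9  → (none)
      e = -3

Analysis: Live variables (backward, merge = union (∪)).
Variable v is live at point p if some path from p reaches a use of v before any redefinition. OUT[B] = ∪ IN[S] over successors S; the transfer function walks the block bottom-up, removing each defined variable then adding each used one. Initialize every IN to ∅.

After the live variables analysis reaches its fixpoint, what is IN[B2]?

Converged values:
  B0: | IN={a, b, c, d, e} | OUT={a, b, d, e}
  B1: | IN={d, e} | OUT={a, e}
  B2: | IN={a, e} | OUT={a, b, e}
  B3: | IN={a, b, e} | OUT={a, b, d, e}
  B4: | IN={a, b, d, e} | OUT={a, b, d, e}
  B5: | IN={a, b, d, e} | OUT={a, b, c, e}
  B6: | IN={a, b, c} | OUT={a, b, c}
  B7: | IN={a, b, c} | OUT={c, f}
  B8: | IN={c, f} | OUT={}
  B9: | IN={} | OUT={}

Merge at B2: OUT[B2] = IN[B3] = {a, b, e}
Applying B2's transfer function to that OUT value gives IN[B2] (row B2 above).

Answer: {a, e}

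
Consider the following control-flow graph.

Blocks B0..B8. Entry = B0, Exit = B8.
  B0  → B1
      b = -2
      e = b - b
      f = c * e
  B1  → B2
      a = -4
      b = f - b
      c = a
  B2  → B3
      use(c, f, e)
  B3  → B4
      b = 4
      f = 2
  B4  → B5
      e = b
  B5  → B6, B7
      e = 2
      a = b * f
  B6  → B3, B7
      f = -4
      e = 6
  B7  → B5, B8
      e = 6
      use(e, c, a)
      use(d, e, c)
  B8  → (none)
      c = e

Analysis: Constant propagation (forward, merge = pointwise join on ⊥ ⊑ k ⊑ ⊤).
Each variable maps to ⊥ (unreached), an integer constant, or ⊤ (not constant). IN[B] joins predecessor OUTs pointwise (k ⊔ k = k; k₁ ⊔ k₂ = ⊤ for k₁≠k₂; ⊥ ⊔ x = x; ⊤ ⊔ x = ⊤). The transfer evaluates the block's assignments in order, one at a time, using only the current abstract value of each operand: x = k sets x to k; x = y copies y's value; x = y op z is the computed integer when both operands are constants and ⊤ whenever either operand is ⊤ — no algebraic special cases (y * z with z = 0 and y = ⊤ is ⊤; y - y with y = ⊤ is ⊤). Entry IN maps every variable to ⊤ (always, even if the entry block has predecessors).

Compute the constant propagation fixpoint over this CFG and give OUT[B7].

Converged values:
  B0:  IN=(all ⊤)  OUT={b:-2, e:0; rest ⊤}
  B1:  IN={b:-2, e:0; rest ⊤}  OUT={a:-4, c:-4, e:0; rest ⊤}
  B2:  IN={a:-4, c:-4, e:0; rest ⊤}  OUT={a:-4, c:-4, e:0; rest ⊤}
  B3:  IN={c:-4; rest ⊤}  OUT={b:4, c:-4, f:2; rest ⊤}
  B4:  IN={b:4, c:-4, f:2; rest ⊤}  OUT={b:4, c:-4, e:4, f:2; rest ⊤}
  B5:  IN={b:4, c:-4; rest ⊤}  OUT={b:4, c:-4, e:2; rest ⊤}
  B6:  IN={b:4, c:-4, e:2; rest ⊤}  OUT={b:4, c:-4, e:6, f:-4; rest ⊤}
  B7:  IN={b:4, c:-4; rest ⊤}  OUT={b:4, c:-4, e:6; rest ⊤}
  B8:  IN={b:4, c:-4, e:6; rest ⊤}  OUT={b:4, c:6, e:6; rest ⊤}

Merge at B7: IN[B7] = OUT[B5] ⊔ OUT[B6] = {a: ⊤, b: 4, c: -4, d: ⊤, e: ⊤, f: ⊤}
Applying B7's transfer function to that IN value gives OUT[B7] (row B7 above).

Answer: {a: ⊤, b: 4, c: -4, d: ⊤, e: 6, f: ⊤}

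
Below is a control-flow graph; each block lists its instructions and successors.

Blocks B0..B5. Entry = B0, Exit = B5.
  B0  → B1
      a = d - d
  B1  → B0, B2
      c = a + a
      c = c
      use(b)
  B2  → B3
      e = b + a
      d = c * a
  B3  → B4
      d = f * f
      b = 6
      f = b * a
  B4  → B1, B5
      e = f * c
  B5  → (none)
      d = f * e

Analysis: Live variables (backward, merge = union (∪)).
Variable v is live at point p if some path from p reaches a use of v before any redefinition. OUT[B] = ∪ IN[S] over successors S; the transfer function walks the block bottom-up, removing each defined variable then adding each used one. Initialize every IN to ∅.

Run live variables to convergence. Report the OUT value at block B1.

Per-block solution:
  B0:  IN={b, d, f}  OUT={a, b, d, f}
  B1:  IN={a, b, d, f}  OUT={a, b, c, d, f}
  B2:  IN={a, b, c, f}  OUT={a, c, f}
  B3:  IN={a, c, f}  OUT={a, b, c, d, f}
  B4:  IN={a, b, c, d, f}  OUT={a, b, d, e, f}
  B5:  IN={e, f}  OUT={}

Merge at B1: OUT[B1] = IN[B0] ⊔ IN[B2] = {a, b, c, d, f}

Answer: {a, b, c, d, f}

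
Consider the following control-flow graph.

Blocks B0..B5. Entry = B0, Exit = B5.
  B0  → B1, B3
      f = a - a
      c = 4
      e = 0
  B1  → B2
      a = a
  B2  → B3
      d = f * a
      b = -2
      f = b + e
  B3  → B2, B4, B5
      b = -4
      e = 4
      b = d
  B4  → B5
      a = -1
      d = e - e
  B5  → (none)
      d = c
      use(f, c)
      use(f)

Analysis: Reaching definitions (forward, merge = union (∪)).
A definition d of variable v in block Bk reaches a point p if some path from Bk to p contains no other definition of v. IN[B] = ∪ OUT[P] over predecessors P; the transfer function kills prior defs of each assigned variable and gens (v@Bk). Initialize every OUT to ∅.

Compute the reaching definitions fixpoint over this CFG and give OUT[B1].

Converged values:
  B0:  IN={}  OUT={c@B0, e@B0, f@B0}
  B1:  IN={c@B0, e@B0, f@B0}  OUT={a@B1, c@B0, e@B0, f@B0}
  B2:  IN={a@B1, b@B3, c@B0, d@B2, e@B0, e@B3, f@B0, f@B2}  OUT={a@B1, b@B2, c@B0, d@B2, e@B0, e@B3, f@B2}
  B3:  IN={a@B1, b@B2, c@B0, d@B2, e@B0, e@B3, f@B0, f@B2}  OUT={a@B1, b@B3, c@B0, d@B2, e@B3, f@B0, f@B2}
  B4:  IN={a@B1, b@B3, c@B0, d@B2, e@B3, f@B0, f@B2}  OUT={a@B4, b@B3, c@B0, d@B4, e@B3, f@B0, f@B2}
  B5:  IN={a@B1, a@B4, b@B3, c@B0, d@B2, d@B4, e@B3, f@B0, f@B2}  OUT={a@B1, a@B4, b@B3, c@B0, d@B5, e@B3, f@B0, f@B2}

Merge at B1: IN[B1] = OUT[B0] = {c@B0, e@B0, f@B0}
Applying B1's transfer function to that IN value gives OUT[B1] (row B1 above).

Answer: {a@B1, c@B0, e@B0, f@B0}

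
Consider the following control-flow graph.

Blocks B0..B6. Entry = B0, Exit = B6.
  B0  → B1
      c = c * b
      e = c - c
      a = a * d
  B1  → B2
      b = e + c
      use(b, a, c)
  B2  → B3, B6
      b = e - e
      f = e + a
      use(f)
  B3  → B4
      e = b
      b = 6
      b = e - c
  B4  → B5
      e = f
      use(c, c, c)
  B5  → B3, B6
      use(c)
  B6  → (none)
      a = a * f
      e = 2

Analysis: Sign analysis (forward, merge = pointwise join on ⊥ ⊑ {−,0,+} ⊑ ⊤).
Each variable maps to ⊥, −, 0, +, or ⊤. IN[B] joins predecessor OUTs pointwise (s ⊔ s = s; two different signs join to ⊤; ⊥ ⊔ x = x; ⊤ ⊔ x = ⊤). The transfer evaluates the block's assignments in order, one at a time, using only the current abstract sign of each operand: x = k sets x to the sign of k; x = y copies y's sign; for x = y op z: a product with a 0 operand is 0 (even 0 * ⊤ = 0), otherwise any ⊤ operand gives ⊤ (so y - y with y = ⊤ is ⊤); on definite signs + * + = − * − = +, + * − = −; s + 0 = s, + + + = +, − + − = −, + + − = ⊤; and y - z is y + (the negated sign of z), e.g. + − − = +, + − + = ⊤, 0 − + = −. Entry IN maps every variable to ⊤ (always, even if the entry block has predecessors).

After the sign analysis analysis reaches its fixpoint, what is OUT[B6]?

Per-block solution:
  B0:   IN=(all ⊤)   OUT=(all ⊤)
  B1:   IN=(all ⊤)   OUT=(all ⊤)
  B2:   IN=(all ⊤)   OUT=(all ⊤)
  B3:   IN=(all ⊤)   OUT=(all ⊤)
  B4:   IN=(all ⊤)   OUT=(all ⊤)
  B5:   IN=(all ⊤)   OUT=(all ⊤)
  B6:   IN=(all ⊤)   OUT={e:+; rest ⊤}

Merge at B6: IN[B6] = OUT[B2] ⊔ OUT[B5] = {a: ⊤, b: ⊤, c: ⊤, d: ⊤, e: ⊤, f: ⊤}
Applying B6's transfer function to that IN value gives OUT[B6] (row B6 above).

Answer: {a: ⊤, b: ⊤, c: ⊤, d: ⊤, e: +, f: ⊤}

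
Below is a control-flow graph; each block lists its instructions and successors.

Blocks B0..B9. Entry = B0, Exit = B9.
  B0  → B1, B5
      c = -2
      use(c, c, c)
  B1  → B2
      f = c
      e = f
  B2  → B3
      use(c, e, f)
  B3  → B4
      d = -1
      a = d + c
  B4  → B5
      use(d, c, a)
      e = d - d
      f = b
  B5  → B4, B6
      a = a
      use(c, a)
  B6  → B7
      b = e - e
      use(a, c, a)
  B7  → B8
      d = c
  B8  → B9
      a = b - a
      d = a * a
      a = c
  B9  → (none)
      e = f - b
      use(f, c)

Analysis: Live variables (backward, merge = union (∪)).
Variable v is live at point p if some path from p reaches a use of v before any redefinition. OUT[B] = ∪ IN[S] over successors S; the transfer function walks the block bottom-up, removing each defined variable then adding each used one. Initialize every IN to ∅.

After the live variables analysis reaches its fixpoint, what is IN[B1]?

Answer: {b, c}

Derivation:
Fixpoint table:
  B0: | IN={a, b, d, e, f} | OUT={a, b, c, d, e, f}
  B1: | IN={b, c} | OUT={b, c, e, f}
  B2: | IN={b, c, e, f} | OUT={b, c}
  B3: | IN={b, c} | OUT={a, b, c, d}
  B4: | IN={a, b, c, d} | OUT={a, b, c, d, e, f}
  B5: | IN={a, b, c, d, e, f} | OUT={a, b, c, d, e, f}
  B6: | IN={a, c, e, f} | OUT={a, b, c, f}
  B7: | IN={a, b, c, f} | OUT={a, b, c, f}
  B8: | IN={a, b, c, f} | OUT={b, c, f}
  B9: | IN={b, c, f} | OUT={}

Merge at B1: OUT[B1] = IN[B2] = {b, c, e, f}
Applying B1's transfer function to that OUT value gives IN[B1] (row B1 above).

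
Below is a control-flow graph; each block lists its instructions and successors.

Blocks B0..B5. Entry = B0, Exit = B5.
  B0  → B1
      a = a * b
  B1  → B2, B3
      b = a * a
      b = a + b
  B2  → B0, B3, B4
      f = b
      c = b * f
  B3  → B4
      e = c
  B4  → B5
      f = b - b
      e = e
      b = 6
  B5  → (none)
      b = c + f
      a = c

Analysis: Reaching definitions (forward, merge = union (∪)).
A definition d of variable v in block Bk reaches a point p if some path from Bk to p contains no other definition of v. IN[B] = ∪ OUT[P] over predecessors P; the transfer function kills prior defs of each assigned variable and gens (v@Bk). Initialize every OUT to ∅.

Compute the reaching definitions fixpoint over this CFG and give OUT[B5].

Answer: {a@B5, b@B5, c@B2, e@B4, f@B4}

Trace:
Converged values:
  B0:  IN={a@B0, b@B1, c@B2, f@B2}  OUT={a@B0, b@B1, c@B2, f@B2}
  B1:  IN={a@B0, b@B1, c@B2, f@B2}  OUT={a@B0, b@B1, c@B2, f@B2}
  B2:  IN={a@B0, b@B1, c@B2, f@B2}  OUT={a@B0, b@B1, c@B2, f@B2}
  B3:  IN={a@B0, b@B1, c@B2, f@B2}  OUT={a@B0, b@B1, c@B2, e@B3, f@B2}
  B4:  IN={a@B0, b@B1, c@B2, e@B3, f@B2}  OUT={a@B0, b@B4, c@B2, e@B4, f@B4}
  B5:  IN={a@B0, b@B4, c@B2, e@B4, f@B4}  OUT={a@B5, b@B5, c@B2, e@B4, f@B4}

Merge at B5: IN[B5] = OUT[B4] = {a@B0, b@B4, c@B2, e@B4, f@B4}
Applying B5's transfer function to that IN value gives OUT[B5] (row B5 above).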